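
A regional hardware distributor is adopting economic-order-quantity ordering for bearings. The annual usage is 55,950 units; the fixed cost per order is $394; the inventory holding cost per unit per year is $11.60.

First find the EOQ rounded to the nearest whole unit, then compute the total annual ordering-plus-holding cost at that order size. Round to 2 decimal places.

$22,614.77

EOQ = √(2DS/H) = √(2 × 55,950 × 394 / 11.6)
    = √(3,800,741.38) ≈ 1,949.55 → Q = 1,950 units
Orders/yr = 55,950/1,950 = 28.692; ordering cost = 28.692 × $394 = $11,304.77
Average inventory = 1,950/2 = 975; holding cost = 975 × $11.6 = $11,310.00
Total = $11,304.77 + $11,310.00 = $22,614.77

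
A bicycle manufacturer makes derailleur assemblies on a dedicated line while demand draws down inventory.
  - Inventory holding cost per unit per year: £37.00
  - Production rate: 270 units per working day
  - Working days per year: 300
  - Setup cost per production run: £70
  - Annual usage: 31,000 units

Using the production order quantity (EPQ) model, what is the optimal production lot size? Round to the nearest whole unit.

Daily demand d = 31,000/300 = 103.333; p = 270; 1 − d/p = 0.61728
EPQ = √(2DS / (H(1 − d/p)))
    = √(2 × 31,000 × 70 / (37 × 0.61728)) ≈ 435.91

436 units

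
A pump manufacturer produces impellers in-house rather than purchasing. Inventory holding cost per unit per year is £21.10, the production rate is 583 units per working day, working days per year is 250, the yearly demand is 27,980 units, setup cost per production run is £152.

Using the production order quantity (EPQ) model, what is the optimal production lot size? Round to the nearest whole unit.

706 units

d = 27,980/250 = 111.9200 units/day;  effective holding cost H(1 − d/p) = 21.1·(1 − 111.9200/583) = 17.04938
Q* = √(2DS / H_eff) = √(2·27,980·152 / 17.04938) ≈ 706.33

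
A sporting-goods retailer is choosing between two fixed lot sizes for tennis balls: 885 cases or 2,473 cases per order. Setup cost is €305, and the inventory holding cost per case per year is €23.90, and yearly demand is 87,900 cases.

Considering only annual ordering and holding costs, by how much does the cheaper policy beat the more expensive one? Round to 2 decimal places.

Annual cost at Q: ordering D·S/Q plus holding Q·H/2.
TC(885) = (87,900/885)×305 + (885/2)×23.9 = €40,868.97
TC(2,473) = (87,900/2,473)×305 + (2,473/2)×23.9 = €40,393.23
|ΔTC| = |€40,868.97 − €40,393.23| = €475.74

€475.74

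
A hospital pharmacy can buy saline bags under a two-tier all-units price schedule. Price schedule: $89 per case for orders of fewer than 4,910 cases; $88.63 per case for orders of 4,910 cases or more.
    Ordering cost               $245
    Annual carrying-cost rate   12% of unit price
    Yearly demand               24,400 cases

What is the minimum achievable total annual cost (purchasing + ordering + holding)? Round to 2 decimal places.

$2,182,900.00

H₁ = 12%×$89 = $10.6800;  H₂ = 12%×$88.63 = $10.6356
EOQ₁ = √(2×24,400×245/10.6800) = 1,058.05  (< 4,910, feasible at tier 1)
EOQ₂ = √(2×24,400×245/10.6356) = 1,060.26  (< 4,910 → use Q = 4,910 at tier-2 price)
TC(tier 1 (EOQ₁), Q≈1,058.1) = $2,182,900.00
TC(tier 2, Q≈4,910.0) = $2,189,899.91
Minimum at tier 1 (EOQ₁): $2,182,900.00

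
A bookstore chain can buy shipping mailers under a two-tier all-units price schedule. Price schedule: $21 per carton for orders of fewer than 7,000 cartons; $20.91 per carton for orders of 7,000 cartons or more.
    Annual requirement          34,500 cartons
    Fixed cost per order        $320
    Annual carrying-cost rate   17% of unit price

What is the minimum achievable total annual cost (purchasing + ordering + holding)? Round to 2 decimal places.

$733,378.38

H₁ = 17%×$21 = $3.5700;  H₂ = 17%×$20.91 = $3.5547
EOQ₁ = √(2×34,500×320/3.5700) = 2,486.94  (< 7,000, feasible at tier 1)
EOQ₂ = √(2×34,500×320/3.5547) = 2,492.29  (< 7,000 → use Q = 7,000 at tier-2 price)
TC(tier 1 (EOQ₁), Q≈2,486.9) = $733,378.38
TC(tier 2, Q≈7,000.0) = $735,413.59
Minimum at tier 1 (EOQ₁): $733,378.38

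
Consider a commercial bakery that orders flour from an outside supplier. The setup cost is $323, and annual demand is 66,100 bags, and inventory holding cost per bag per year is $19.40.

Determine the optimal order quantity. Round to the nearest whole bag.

Optimal lot size Q* = (2 × 66,100 × $323 / $19.4)^½ ≈ 1,483.60

1,484 bags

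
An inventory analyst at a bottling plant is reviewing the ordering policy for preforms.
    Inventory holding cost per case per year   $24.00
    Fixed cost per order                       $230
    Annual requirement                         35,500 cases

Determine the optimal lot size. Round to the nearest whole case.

2DS/H = 2·35,500·230/24 = 680,416.67
EOQ = √680,416.67 ≈ 824.87

825 cases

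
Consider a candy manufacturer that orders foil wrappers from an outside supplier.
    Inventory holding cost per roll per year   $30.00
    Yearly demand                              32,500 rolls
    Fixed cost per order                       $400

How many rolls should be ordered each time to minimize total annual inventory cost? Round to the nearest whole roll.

2DS/H = 2·32,500·400/30 = 866,666.67
EOQ = √866,666.67 ≈ 930.95

931 rolls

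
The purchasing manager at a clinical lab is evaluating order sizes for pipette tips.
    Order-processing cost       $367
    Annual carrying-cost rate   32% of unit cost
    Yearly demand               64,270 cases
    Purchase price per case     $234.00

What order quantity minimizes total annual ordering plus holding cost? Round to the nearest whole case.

H = i·C = 0.32 × $234 = $74.8800 per case-year
EOQ = √(2DS/H) = √(2 × 64,270 × 367 / 74.88)
    = √(629,997.06) ≈ 793.72

794 cases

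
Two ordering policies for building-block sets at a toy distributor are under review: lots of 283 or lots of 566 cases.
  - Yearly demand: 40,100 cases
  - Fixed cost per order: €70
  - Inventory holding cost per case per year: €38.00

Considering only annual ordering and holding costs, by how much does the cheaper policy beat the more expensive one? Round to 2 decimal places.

TC(Q) = (D/Q)S + (Q/2)H
TC(283) = (40,100/283)×70 + (283/2)×38 = €15,295.73
TC(566) = (40,100/566)×70 + (566/2)×38 = €15,713.36
|ΔTC| = |€15,295.73 − €15,713.36| = €417.64

€417.64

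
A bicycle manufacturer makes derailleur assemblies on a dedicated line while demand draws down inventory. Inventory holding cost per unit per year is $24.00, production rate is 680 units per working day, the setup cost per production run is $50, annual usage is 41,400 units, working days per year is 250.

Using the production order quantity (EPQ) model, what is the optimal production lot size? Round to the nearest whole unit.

Daily demand d = 41,400/250 = 165.600; p = 680; 1 − d/p = 0.75647
EPQ = √(2DS / (H(1 − d/p)))
    = √(2 × 41,400 × 50 / (24 × 0.75647)) ≈ 477.53

478 units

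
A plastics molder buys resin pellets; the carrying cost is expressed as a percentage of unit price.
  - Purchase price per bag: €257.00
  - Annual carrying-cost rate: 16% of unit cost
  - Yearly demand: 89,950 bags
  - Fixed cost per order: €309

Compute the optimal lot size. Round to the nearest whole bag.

H = i·C = 0.16 × €257 = €41.1200 per bag-year
Optimal lot size Q* = (2 × 89,950 × €309 / €41.12)^½ ≈ 1,162.70

1,163 bags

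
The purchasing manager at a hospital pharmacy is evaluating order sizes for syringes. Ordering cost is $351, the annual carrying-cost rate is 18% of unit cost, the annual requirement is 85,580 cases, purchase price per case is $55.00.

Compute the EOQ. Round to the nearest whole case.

Holding cost per case per year: H = 18% × $55 = $9.9000
EOQ = √(2DS/H) = √(2 × 85,580 × 351 / 9.9)
    = √(6,068,400.00) ≈ 2,463.41

2,463 cases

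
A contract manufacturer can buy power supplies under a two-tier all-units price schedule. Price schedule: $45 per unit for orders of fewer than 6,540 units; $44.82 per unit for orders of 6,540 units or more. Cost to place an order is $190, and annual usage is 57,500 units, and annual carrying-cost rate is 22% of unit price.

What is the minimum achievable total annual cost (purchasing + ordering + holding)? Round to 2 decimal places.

$2,602,207.65

H₁ = 22%×$45 = $9.9000;  H₂ = 22%×$44.82 = $9.8604
EOQ₁ = √(2×57,500×190/9.9000) = 1,485.62  (< 6,540, feasible at tier 1)
EOQ₂ = √(2×57,500×190/9.8604) = 1,488.60  (< 6,540 → use Q = 6,540 at tier-2 price)
TC(tier 1 (EOQ₁), Q≈1,485.6) = $2,602,207.65
TC(tier 2, Q≈6,540.0) = $2,611,064.00
Minimum at tier 1 (EOQ₁): $2,602,207.65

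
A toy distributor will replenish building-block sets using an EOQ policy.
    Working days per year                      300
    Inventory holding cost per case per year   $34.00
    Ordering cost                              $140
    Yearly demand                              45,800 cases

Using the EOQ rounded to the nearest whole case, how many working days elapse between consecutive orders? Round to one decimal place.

4.0 days

Optimal lot size Q* = (2 × 45,800 × $140 / $34)^½ ≈ 614.15 → Q = 614 cases
Days between orders = 300 / (D/Q) = 300 / 74.593 ≈ 4.022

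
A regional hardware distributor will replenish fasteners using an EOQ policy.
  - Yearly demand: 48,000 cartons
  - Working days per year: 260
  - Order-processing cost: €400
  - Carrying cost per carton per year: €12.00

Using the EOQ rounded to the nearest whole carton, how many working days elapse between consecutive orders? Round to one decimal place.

Optimal lot size Q* = (2 × 48,000 × €400 / €12)^½ ≈ 1,788.85 → Q = 1,789 cartons
Days between orders = 260 / (D/Q) = 260 / 26.831 ≈ 9.690

9.7 days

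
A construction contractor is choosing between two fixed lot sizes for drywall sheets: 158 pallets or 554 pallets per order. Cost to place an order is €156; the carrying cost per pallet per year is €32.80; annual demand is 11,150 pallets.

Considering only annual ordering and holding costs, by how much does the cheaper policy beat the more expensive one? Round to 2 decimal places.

€1,374.75

For each Q, cost = (D/Q)·S + (Q/2)·H.
TC(158) = (11,150/158)×156 + (158/2)×32.8 = €13,600.06
TC(554) = (11,150/554)×156 + (554/2)×32.8 = €12,225.31
Cheaper: Q = 554.  Difference = €1,374.75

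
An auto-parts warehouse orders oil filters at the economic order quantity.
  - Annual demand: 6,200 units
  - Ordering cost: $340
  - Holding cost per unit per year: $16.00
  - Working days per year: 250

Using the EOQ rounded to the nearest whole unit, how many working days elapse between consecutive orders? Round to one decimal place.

Optimal lot size Q* = (2 × 6,200 × $340 / $16)^½ ≈ 513.32 → Q = 513 units
Days between orders = 250 / (D/Q) = 250 / 12.086 ≈ 20.685

20.7 days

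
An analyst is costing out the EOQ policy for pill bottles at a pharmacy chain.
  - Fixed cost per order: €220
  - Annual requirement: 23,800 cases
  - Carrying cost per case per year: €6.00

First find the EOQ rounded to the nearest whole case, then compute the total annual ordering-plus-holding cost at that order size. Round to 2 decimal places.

€7,926.66

Q* = √(2·D·S / H) = √(2·23,800·220 / 6) = √1,745,333.3 ≈ 1,321.11 → Q = 1,321 cases
Orders/yr = 23,800/1,321 = 18.017; ordering cost = 18.017 × €220 = €3,963.66
Average inventory = 1,321/2 = 660.5; holding cost = 660.5 × €6 = €3,963.00
Total = €3,963.66 + €3,963.00 = €7,926.66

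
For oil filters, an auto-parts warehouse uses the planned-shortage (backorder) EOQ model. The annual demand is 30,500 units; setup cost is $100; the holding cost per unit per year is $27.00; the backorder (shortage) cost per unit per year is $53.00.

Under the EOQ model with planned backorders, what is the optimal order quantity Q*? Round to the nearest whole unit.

Basic EOQ = √(2·30,500·100/27) = 475.317
Backorder adjustment √((H+b)/b) = √((27+53)/53) = 1.2286
Q* = 475.317 × 1.2286 ≈ 583.97

584 units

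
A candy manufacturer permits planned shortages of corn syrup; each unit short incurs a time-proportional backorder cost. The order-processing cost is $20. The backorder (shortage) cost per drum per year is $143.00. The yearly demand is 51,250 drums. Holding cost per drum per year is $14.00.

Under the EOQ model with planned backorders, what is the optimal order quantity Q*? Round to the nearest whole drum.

Basic EOQ = √(2·51,250·20/14) = 382.660
Backorder adjustment √((H+b)/b) = √((14+143)/143) = 1.0478
Q* = 382.660 × 1.0478 ≈ 400.95

401 drums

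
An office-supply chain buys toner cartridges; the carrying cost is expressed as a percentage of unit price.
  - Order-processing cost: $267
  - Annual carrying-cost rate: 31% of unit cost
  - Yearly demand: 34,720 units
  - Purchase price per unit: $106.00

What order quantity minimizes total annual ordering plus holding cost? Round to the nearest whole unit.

Holding cost per unit per year: H = 31% × $106 = $32.8600
EOQ = √(2DS/H) = √(2 × 34,720 × 267 / 32.86)
    = √(564,226.42) ≈ 751.15

751 units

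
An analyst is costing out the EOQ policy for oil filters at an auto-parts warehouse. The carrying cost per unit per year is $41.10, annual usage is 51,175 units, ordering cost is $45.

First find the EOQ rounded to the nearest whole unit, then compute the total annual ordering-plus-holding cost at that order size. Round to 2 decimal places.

$13,758.50

2DS/H = 2·51,175·45/41.1 = 112,062.04
EOQ = √112,062.04 ≈ 334.76 → Q = 335 units
Orders/yr = 51,175/335 = 152.761; ordering cost = 152.761 × $45 = $6,874.25
Average inventory = 335/2 = 167.5; holding cost = 167.5 × $41.1 = $6,884.25
Total = $6,874.25 + $6,884.25 = $13,758.50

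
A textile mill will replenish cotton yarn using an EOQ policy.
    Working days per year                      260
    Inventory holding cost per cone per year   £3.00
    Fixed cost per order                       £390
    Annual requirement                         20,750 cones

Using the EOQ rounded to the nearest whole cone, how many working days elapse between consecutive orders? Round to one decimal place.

29.1 days

Optimal lot size Q* = (2 × 20,750 × £390 / £3)^½ ≈ 2,322.71 → Q = 2,323 cones
T = Q/D × 260 days = 2,323/20,750 × 260 = 29.107 days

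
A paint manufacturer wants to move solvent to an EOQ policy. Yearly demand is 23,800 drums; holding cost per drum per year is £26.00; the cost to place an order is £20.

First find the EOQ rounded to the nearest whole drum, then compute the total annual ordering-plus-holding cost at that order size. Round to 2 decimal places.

Optimal lot size Q* = (2 × 23,800 × £20 / £26)^½ ≈ 191.35 → Q = 191 drums
Ordering: D/Q × S = 23,800/191 × £20 = £2,492.15
Holding:  Q/2 × H = 191/2 × £26 = £2,483.00
Total = £2,492.15 + £2,483.00 = £4,975.15

£4,975.15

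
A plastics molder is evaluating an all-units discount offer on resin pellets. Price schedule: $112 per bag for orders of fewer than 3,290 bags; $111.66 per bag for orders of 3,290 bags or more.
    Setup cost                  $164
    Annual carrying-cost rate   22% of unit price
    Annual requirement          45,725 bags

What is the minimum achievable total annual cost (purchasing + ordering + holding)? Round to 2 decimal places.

H₁ = 22%×$112 = $24.6400;  H₂ = 22%×$111.66 = $24.5652
EOQ₁ = √(2×45,725×164/24.6400) = 780.18  (< 3,290, feasible at tier 1)
EOQ₂ = √(2×45,725×164/24.5652) = 781.36  (< 3,290 → use Q = 3,290 at tier-2 price)
TC(tier 1 (EOQ₁), Q≈780.2) = $5,140,423.57
TC(tier 2, Q≈3,290.0) = $5,148,342.55
Minimum at tier 1 (EOQ₁): $5,140,423.57

$5,140,423.57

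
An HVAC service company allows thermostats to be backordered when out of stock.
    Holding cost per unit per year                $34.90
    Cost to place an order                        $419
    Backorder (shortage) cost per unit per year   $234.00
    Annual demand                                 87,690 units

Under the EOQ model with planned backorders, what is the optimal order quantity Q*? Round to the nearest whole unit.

Basic EOQ = √(2·87,690·419/34.9) = 1,451.057
Backorder adjustment √((H+b)/b) = √((34.9+234)/234) = 1.0720
Q* = 1,451.057 × 1.0720 ≈ 1,555.51

1,556 units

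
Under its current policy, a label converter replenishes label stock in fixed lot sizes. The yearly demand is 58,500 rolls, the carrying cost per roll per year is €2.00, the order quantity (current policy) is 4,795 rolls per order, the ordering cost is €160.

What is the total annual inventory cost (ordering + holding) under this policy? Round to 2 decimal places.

€6,747.03

Annual ordering cost = (D/Q)·S = (58,500/4,795) × 160 = €1,952.03
Annual holding cost  = (Q/2)·H = (4,795/2) × 2 = €4,795.00
Total = €1,952.03 + €4,795.00 = €6,747.03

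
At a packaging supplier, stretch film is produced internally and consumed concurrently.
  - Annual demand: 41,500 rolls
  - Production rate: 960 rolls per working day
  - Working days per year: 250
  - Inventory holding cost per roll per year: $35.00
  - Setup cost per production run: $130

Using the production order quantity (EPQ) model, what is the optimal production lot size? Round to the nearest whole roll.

Daily demand d = 41,500/250 = 166.000; p = 960; 1 − d/p = 0.82708
EPQ = √(2DS / (H(1 − d/p)))
    = √(2 × 41,500 × 130 / (35 × 0.82708)) ≈ 610.52

611 rolls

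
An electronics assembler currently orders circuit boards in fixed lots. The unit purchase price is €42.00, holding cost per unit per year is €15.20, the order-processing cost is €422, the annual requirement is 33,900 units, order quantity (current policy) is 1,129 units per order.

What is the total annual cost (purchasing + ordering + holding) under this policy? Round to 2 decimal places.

€1,445,051.61

Ordering: D/Q × S = 33,900/1,129 × €422 = €12,671.21
Holding:  Q/2 × H = 1,129/2 × €15.2 = €8,580.40
Purchase cost = D·C = 33,900 × 42 = €1,423,800.00
Total = €12,671.21 + €8,580.40 + €1,423,800.00 = €1,445,051.61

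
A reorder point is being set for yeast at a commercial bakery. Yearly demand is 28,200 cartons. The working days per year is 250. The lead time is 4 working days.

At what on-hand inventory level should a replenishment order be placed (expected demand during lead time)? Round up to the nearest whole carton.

452 cartons

Daily demand d = 28,200 / 250 = 112.800 cartons/day
Demand during lead time = 112.800 × 4 = 451.20
Reorder point = 451.20 → round up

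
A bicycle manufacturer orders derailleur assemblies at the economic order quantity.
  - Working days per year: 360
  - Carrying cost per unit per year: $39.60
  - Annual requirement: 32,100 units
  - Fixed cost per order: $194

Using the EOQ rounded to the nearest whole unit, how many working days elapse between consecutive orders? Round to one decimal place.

6.3 days

2DS/H = 2·32,100·194/39.6 = 314,515.15
EOQ = √314,515.15 ≈ 560.82 → Q = 561 units
Cycle time = (working days × Q)/D = (360 × 561) / 32,100 = 6.292 days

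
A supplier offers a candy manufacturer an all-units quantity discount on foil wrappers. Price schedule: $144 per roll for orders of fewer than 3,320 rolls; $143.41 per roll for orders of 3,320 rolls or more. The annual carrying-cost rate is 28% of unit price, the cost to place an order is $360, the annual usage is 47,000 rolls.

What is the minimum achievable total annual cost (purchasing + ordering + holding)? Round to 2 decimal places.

H₁ = 28%×$144 = $40.3200;  H₂ = 28%×$143.41 = $40.1548
EOQ₁ = √(2×47,000×360/40.3200) = 916.13  (< 3,320, feasible at tier 1)
EOQ₂ = √(2×47,000×360/40.1548) = 918.01  (< 3,320 → use Q = 3,320 at tier-2 price)
TC(tier 1 (EOQ₁), Q≈916.1) = $6,804,938.18
TC(tier 2, Q≈3,320.0) = $6,812,023.35
Minimum at tier 1 (EOQ₁): $6,804,938.18

$6,804,938.18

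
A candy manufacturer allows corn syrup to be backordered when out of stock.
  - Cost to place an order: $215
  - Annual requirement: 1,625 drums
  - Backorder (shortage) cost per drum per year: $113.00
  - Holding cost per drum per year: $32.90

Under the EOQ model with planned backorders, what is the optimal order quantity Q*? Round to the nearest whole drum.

Basic EOQ = √(2·1,625·215/32.9) = 145.735
Backorder adjustment √((H+b)/b) = √((32.9+113)/113) = 1.1363
Q* = 145.735 × 1.1363 ≈ 165.60

166 drums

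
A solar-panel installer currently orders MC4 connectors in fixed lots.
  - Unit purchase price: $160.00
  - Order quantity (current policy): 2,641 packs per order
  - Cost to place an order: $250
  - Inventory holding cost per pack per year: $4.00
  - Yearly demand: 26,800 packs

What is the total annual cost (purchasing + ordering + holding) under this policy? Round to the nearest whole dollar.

$4,295,819

Orders/yr = 26,800/2,641 = 10.148; ordering cost = 10.148 × $250 = $2,536.92
Average inventory = 2,641/2 = 1320.5; holding cost = 1320.5 × $4 = $5,282.00
Purchase cost = D·C = 26,800 × 160 = $4,288,000.00
Total = $2,536.92 + $5,282.00 + $4,288,000.00 = $4,295,818.92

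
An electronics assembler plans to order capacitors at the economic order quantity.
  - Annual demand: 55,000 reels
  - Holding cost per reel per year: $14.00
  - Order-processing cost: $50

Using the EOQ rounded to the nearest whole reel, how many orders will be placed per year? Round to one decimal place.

87.7 orders per year

Optimal lot size Q* = (2 × 55,000 × $50 / $14)^½ ≈ 626.78 → Q = 627
Orders per year = D/Q = 55,000 / 627 = 87.719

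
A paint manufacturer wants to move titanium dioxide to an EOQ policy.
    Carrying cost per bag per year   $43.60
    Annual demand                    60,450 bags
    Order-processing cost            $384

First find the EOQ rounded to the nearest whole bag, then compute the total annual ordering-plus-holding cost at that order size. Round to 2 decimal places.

$44,990.62

2DS/H = 2·60,450·384/43.6 = 1,064,807.34
EOQ = √1,064,807.34 ≈ 1,031.90 → Q = 1,032 bags
Orders/yr = 60,450/1,032 = 58.576; ordering cost = 58.576 × $384 = $22,493.02
Average inventory = 1,032/2 = 516; holding cost = 516 × $43.6 = $22,497.60
Total = $22,493.02 + $22,497.60 = $44,990.62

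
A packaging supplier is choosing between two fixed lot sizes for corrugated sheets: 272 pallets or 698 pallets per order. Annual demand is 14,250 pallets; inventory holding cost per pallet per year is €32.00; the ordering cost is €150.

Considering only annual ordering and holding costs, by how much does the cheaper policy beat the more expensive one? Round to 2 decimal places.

€2,019.87

TC(Q) = (D/Q)S + (Q/2)H
TC(272) = (14,250/272)×150 + (272/2)×32 = €12,210.46
TC(698) = (14,250/698)×150 + (698/2)×32 = €14,230.32
|ΔTC| = |€12,210.46 − €14,230.32| = €2,019.87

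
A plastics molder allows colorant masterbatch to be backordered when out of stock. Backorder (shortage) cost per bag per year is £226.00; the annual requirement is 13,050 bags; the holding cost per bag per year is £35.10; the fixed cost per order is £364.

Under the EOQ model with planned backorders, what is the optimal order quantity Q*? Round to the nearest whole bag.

559 bags

Q* = √(2DS/H) · √((H + b)/b)
   = √(2 × 13,050 × 364 / 35.1) · √((35.1 + 226) / 226)
   = 520.256 × 1.0749 ≈ 559.20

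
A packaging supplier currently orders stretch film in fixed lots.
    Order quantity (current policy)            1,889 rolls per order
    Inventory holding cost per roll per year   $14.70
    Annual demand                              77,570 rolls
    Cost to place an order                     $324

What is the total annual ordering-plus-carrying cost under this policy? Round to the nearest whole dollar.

$27,189

Annual ordering cost = (D/Q)·S = (77,570/1,889) × 324 = $13,304.75
Annual holding cost  = (Q/2)·H = (1,889/2) × 14.7 = $13,884.15
Total = $13,304.75 + $13,884.15 = $27,188.90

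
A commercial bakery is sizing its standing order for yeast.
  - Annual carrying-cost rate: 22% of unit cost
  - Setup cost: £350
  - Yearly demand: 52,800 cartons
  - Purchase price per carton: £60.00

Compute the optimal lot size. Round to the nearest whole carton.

Holding cost per carton per year: H = 22% × £60 = £13.2000
EOQ = √(2DS/H) = √(2 × 52,800 × 350 / 13.2)
    = √(2,800,000.00) ≈ 1,673.32

1,673 cartons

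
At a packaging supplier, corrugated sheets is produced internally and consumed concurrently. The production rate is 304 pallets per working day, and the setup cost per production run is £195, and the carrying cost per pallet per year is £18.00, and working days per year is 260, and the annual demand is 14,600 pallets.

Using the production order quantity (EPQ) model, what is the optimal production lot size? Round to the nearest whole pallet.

Daily demand d = 14,600/260 = 56.154; p = 304; 1 − d/p = 0.81528
EPQ = √(2DS / (H(1 − d/p)))
    = √(2 × 14,600 × 195 / (18 × 0.81528)) ≈ 622.90

623 pallets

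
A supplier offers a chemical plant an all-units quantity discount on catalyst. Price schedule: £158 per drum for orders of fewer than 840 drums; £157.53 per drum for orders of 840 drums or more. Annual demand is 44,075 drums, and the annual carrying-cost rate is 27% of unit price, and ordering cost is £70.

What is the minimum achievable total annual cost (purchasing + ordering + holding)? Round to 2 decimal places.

H₁ = 27%×£158 = £42.6600;  H₂ = 27%×£157.53 = £42.5331
EOQ₁ = √(2×44,075×70/42.6600) = 380.32  (< 840, feasible at tier 1)
EOQ₂ = √(2×44,075×70/42.5331) = 380.89  (< 840 → use Q = 840 at tier-2 price)
TC(tier 1 (EOQ₁), Q≈380.3) = £6,980,074.47
TC(tier 2, Q≈840.0) = £6,964,671.57
Minimum at tier 2: £6,964,671.57

£6,964,671.57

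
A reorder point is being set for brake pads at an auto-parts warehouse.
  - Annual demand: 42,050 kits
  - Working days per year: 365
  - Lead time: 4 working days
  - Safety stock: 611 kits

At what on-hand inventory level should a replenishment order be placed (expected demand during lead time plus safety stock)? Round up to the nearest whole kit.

1,072 kits

Daily demand d = 42,050 / 365 = 115.205 kits/day
Demand during lead time = 115.205 × 4 = 460.82
Reorder point = 460.82 + 611 = 1,071.82 → round up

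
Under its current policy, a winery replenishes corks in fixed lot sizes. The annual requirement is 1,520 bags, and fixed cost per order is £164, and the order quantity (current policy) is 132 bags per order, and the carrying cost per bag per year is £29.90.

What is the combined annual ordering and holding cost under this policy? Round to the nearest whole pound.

Annual ordering cost = (D/Q)·S = (1,520/132) × 164 = £1,888.48
Annual holding cost  = (Q/2)·H = (132/2) × 29.9 = £1,973.40
Total = £1,888.48 + £1,973.40 = £3,861.88

£3,862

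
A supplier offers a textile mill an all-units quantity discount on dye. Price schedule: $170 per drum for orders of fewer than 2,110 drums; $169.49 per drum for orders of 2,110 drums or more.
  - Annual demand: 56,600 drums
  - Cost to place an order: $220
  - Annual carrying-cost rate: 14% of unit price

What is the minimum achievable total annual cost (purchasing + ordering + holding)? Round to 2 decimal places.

$9,624,069.09

H₁ = 14%×$170 = $23.8000;  H₂ = 14%×$169.49 = $23.7286
EOQ₁ = √(2×56,600×220/23.8000) = 1,022.93  (< 2,110, feasible at tier 1)
EOQ₂ = √(2×56,600×220/23.7286) = 1,024.47  (< 2,110 → use Q = 2,110 at tier-2 price)
TC(tier 1 (EOQ₁), Q≈1,022.9) = $9,646,345.74
TC(tier 2, Q≈2,110.0) = $9,624,069.09
Minimum at tier 2: $9,624,069.09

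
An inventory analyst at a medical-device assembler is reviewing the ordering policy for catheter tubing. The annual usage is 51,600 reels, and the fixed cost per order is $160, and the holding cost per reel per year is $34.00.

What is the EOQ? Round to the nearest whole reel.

697 reels

EOQ = √(2DS/H) = √(2 × 51,600 × 160 / 34)
    = √(485,647.06) ≈ 696.88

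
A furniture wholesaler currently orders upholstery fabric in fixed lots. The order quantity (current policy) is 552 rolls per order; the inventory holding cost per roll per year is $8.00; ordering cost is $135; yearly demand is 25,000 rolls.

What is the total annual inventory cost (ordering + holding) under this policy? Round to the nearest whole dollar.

Orders/yr = 25,000/552 = 45.290; ordering cost = 45.290 × $135 = $6,114.13
Average inventory = 552/2 = 276; holding cost = 276 × $8 = $2,208.00
Total = $6,114.13 + $2,208.00 = $8,322.13

$8,322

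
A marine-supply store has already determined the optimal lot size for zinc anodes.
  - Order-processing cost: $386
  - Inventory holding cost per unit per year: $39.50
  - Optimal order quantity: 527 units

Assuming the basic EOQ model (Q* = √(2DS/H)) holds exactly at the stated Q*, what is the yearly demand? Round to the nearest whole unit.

14,210 units per year

Since Q* = (2DS/H)^½, squaring gives Q*²·H = 2DS.
D = Q²H / (2S) = 527² × 39.5 / (2 × 386) = 14,210.23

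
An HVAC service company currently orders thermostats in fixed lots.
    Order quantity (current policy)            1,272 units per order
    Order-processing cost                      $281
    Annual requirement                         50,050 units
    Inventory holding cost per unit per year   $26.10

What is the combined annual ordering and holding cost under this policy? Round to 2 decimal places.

$27,656.24

Annual ordering cost = (D/Q)·S = (50,050/1,272) × 281 = $11,056.64
Annual holding cost  = (Q/2)·H = (1,272/2) × 26.1 = $16,599.60
Total = $11,056.64 + $16,599.60 = $27,656.24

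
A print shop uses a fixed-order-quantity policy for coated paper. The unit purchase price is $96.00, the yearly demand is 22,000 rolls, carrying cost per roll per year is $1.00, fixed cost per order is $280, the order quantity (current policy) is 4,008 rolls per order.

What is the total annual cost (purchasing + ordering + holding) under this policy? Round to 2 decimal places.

$2,115,540.93

Annual ordering cost = (D/Q)·S = (22,000/4,008) × 280 = $1,536.93
Annual holding cost  = (Q/2)·H = (4,008/2) × 1 = $2,004.00
Purchase cost = D·C = 22,000 × 96 = $2,112,000.00
Total = $1,536.93 + $2,004.00 + $2,112,000.00 = $2,115,540.93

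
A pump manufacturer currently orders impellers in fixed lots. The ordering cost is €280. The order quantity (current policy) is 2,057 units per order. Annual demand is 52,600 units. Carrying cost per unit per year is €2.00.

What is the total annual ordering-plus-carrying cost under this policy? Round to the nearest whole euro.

Orders/yr = 52,600/2,057 = 25.571; ordering cost = 25.571 × €280 = €7,159.94
Average inventory = 2,057/2 = 1028.5; holding cost = 1028.5 × €2 = €2,057.00
Total = €7,159.94 + €2,057.00 = €9,216.94

€9,217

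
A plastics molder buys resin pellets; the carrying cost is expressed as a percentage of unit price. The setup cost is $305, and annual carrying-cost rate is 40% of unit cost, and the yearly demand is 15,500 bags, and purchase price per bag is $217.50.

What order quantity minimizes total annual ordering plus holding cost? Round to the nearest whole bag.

H = i·C = 0.4 × $217.5 = $87.0000 per bag-year
EOQ = √(2DS/H) = √(2 × 15,500 × 305 / 87)
    = √(108,678.16) ≈ 329.66

330 bags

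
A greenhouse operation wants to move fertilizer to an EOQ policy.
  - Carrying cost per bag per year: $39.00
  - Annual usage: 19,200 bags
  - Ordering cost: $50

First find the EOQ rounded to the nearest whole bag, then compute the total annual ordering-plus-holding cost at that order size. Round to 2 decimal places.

$8,653.32

Q* = √(2·D·S / H) = √(2·19,200·50 / 39) = √49,230.8 ≈ 221.88 → Q = 222 bags
Annual ordering cost = (D/Q)·S = (19,200/222) × 50 = $4,324.32
Annual holding cost  = (Q/2)·H = (222/2) × 39 = $4,329.00
Total = $4,324.32 + $4,329.00 = $8,653.32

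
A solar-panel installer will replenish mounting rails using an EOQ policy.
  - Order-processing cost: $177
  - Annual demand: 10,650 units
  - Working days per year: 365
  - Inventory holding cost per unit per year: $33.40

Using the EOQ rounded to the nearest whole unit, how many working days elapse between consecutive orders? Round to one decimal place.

Q* = √(2·D·S / H) = √(2·10,650·177 / 33.4) = √112,877.2 ≈ 335.97 → Q = 336 units
Cycle time = (working days × Q)/D = (365 × 336) / 10,650 = 11.515 days

11.5 days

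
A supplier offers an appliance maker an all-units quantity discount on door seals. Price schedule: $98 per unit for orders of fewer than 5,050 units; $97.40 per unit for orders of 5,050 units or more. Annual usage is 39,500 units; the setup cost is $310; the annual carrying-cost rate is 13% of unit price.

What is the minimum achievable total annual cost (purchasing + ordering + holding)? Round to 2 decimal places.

$3,881,696.30

H₁ = 13%×$98 = $12.7400;  H₂ = 13%×$97.40 = $12.6620
EOQ₁ = √(2×39,500×310/12.7400) = 1,386.47  (< 5,050, feasible at tier 1)
EOQ₂ = √(2×39,500×310/12.6620) = 1,390.73  (< 5,050 → use Q = 5,050 at tier-2 price)
TC(tier 1 (EOQ₁), Q≈1,386.5) = $3,888,663.60
TC(tier 2, Q≈5,050.0) = $3,881,696.30
Minimum at tier 2: $3,881,696.30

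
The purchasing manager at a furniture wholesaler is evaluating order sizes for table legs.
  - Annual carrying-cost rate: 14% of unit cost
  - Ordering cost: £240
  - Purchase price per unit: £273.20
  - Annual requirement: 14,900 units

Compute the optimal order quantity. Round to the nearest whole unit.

Carrying cost H = £273.2 × 14% = £38.2480/unit/yr
2DS/H = 2·14,900·240/38.248 = 186,990.17
EOQ = √186,990.17 ≈ 432.42

432 units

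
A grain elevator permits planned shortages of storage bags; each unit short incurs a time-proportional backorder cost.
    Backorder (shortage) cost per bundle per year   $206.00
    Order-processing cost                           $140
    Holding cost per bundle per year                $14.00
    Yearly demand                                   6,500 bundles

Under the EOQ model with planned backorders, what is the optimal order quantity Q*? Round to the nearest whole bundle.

Q* = √(2DS/H) · √((H + b)/b)
   = √(2 × 6,500 × 140 / 14) · √((14 + 206) / 206)
   = 360.555 × 1.0334 ≈ 372.61

373 bundles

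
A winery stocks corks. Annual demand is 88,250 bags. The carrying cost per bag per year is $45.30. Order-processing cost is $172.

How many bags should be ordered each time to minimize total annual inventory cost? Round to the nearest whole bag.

819 bags

Optimal lot size Q* = (2 × 88,250 × $172 / $45.3)^½ ≈ 818.63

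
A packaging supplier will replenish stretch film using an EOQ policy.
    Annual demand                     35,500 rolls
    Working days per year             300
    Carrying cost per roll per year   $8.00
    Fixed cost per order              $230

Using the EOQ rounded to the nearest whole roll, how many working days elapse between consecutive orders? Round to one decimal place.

12.1 days

Optimal lot size Q* = (2 × 35,500 × $230 / $8)^½ ≈ 1,428.72 → Q = 1,429 rolls
Days between orders = 300 / (D/Q) = 300 / 24.843 ≈ 12.076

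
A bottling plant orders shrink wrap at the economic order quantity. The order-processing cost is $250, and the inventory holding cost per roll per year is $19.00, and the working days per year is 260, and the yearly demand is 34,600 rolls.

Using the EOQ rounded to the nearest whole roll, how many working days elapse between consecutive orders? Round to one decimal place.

EOQ = √(2DS/H) = √(2 × 34,600 × 250 / 19)
    = √(910,526.32) ≈ 954.22 → Q = 954 rolls
Cycle time = (working days × Q)/D = (260 × 954) / 34,600 = 7.169 days

7.2 days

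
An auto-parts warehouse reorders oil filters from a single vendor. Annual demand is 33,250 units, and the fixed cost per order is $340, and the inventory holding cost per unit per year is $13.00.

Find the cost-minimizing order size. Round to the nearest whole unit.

1,319 units

Optimal lot size Q* = (2 × 33,250 × $340 / $13)^½ ≈ 1,318.80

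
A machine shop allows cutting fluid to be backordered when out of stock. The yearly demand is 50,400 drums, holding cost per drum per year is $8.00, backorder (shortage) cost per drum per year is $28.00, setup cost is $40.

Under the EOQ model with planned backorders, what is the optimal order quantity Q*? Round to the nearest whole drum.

Q* = √(2DS/H) · √((H + b)/b)
   = √(2 × 50,400 × 40 / 8) · √((8 + 28) / 28)
   = 709.930 × 1.1339 ≈ 804.98

805 drums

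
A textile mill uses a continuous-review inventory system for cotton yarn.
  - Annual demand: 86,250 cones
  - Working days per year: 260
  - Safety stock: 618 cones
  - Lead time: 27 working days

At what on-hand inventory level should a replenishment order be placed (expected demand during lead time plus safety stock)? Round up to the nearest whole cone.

Daily demand d = 86,250 / 260 = 331.731 cones/day
Demand during lead time = 331.731 × 27 = 8,956.73
Reorder point = 8,956.73 + 618 = 9,574.73 → round up

9,575 cones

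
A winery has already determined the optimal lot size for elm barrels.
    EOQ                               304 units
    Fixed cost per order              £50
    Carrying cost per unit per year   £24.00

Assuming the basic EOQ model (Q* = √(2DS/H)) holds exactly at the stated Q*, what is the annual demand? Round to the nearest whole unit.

Since Q* = (2DS/H)^½, squaring gives Q*²·H = 2DS.
D = Q²H / (2S) = 304² × 24 / (2 × 50) = 22,179.84

22,180 units per year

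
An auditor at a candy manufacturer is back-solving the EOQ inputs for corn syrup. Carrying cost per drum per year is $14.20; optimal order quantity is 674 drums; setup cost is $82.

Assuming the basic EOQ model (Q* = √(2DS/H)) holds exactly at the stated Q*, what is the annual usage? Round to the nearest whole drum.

39,334 drums per year

EOQ relation: Q² = 2DS/H, so rearrange for the unknown.
D = Q²H / (2S) = 674² × 14.2 / (2 × 82) = 39,333.65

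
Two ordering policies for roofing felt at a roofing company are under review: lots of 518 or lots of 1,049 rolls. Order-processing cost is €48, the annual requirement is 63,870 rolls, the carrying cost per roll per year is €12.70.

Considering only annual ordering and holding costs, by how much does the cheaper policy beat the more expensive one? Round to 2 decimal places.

€375.95

For each Q, cost = (D/Q)·S + (Q/2)·H.
TC(518) = (63,870/518)×48 + (518/2)×12.7 = €9,207.76
TC(1,049) = (63,870/1,049)×48 + (1,049/2)×12.7 = €9,583.70
Cheaper: Q = 518.  Difference = €375.95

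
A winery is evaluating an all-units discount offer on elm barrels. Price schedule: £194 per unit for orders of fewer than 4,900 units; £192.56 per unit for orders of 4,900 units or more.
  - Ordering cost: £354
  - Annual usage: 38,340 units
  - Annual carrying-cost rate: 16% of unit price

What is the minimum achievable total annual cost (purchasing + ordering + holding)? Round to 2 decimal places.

H₁ = 16%×£194 = £31.0400;  H₂ = 16%×£192.56 = £30.8096
EOQ₁ = √(2×38,340×354/31.0400) = 935.15  (< 4,900, feasible at tier 1)
EOQ₂ = √(2×38,340×354/30.8096) = 938.64  (< 4,900 → use Q = 4,900 at tier-2 price)
TC(tier 1 (EOQ₁), Q≈935.2) = £7,466,987.09
TC(tier 2, Q≈4,900.0) = £7,461,003.79
Minimum at tier 2: £7,461,003.79

£7,461,003.79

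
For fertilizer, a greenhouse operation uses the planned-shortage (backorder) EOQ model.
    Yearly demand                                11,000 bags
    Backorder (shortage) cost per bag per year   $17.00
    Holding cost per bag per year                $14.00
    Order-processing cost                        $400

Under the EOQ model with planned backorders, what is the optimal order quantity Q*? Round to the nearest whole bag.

1,071 bags

Q* = √(2DS/H) · √((H + b)/b)
   = √(2 × 11,000 × 400 / 14) · √((14 + 17) / 17)
   = 792.825 × 1.3504 ≈ 1,070.62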